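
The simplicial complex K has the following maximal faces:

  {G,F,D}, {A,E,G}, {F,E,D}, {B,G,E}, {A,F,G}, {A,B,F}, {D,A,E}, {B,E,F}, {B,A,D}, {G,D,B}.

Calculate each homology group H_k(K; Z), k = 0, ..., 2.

Fix the vertex order A < B < D < E < F < G and write every simplex with vertices in increasing order. Then dim K = 2 and the simplices of K are:

  0-simplices (6): A, B, D, E, F, G
  1-simplices (15): AB, AD, AE, AF, AG, BD, BE, BF, BG, DE, DF, DG, EF, EG, FG
  2-simplices (10): ABD, ABF, ADE, AEG, AFG, BDG, BEF, BEG, DEF, DFG

so the chain groups are C_0 ≅ Z^6, C_1 ≅ Z^15, C_2 ≅ Z^10.

Boundary ∂_1: C_1 → C_0 sends each edge [p,q] (with p < q) to q − p.
The 6×15 boundary matrix has rank 5 and Smith normal form diag(1,1,1,1,1).

The boundary map ∂_2: C_2 → C_1 sends each 2-simplex [p,q,r] to [q,r] − [p,r] + [p,q]. For instance
  ∂BDG = DG − BG + BD,
  ∂ABF = BF − AF + AB.
As a 15×10 matrix over Z this has rank 10, with invariant factors (1,1,1,1,1,1,1,1,1,2).

From H_k ≅ ker(∂_k) / im(∂_{k+1}) we obtain:

  H_0: rank C_0 − rank ∂_1 = 6 − 5 = 1, and the invariant factors of ∂_1 are all 1, so H_0 = Z.
  H_1: rank ker ∂_1 − rank ∂_2 = (15 − 5) − 10 = 0, and ∂_2 has invariant factor 2 > 1, so H_1 = Z/2.
  H_2: rank ker ∂_2 − rank ∂_3 = (10 − 10) − 0 = 0, and there is no ∂_3, so H_2 = 0.

As a check, the Euler characteristic is 6 − 15 + 10 = 1, which agrees with 1 − 0 + 0 = 1.
(K is a triangulation of the real projective plane RP^2.)

H_0 ≅ Z,  H_1 ≅ Z/2,  H_2 = 0.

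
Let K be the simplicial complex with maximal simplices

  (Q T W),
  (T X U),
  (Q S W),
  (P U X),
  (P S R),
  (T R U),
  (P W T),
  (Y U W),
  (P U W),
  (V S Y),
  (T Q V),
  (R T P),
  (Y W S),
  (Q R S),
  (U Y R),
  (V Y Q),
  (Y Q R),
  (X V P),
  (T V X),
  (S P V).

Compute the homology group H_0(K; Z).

Order the vertices as P < Q < R < S < T < U < V < W < X < Y. Listing each simplex with vertices in this order, K has dimension 2 with simplices:

  0-simplices (10): P, Q, R, S, T, U, V, W, X, Y
  1-simplices (30): PR, PS, PT, PU, PV, PW, PX, QR, QS, QT, QV, QW, QY, RS, RT, RU, RY, SV, SW, SY, TU, TV, TW, TX, UW, UX, UY, VX, VY, WY
  2-simplices (20): PRS, PRT, PSV, PTW, PUW, PUX, PVX, QRS, QRY, QSW, QTV, QTW, QVY, RTU, RUY, SVY, SWY, TUX, TVX, UWY

so the chain groups are C_0 ≅ Z^10, C_1 ≅ Z^30, C_2 ≅ Z^20.

The boundary map ∂_1: C_1 → C_0 is given by ∂[p,q] = [q] − [p].
As a 10×30 matrix over Z this has rank 9, with invariant factors (1,1,1,1,1,1,1,1,1).

∂_2: C_2 → C_1 sends each 2-simplex [p,q,r] to [q,r] − [p,r] + [p,q]. For instance
  ∂TUX = UX − TX + TU,
  ∂QTV = TV − QV + QT.
This gives a 30×20 integer matrix of rank 20; reducing to Smith normal form yields diagonal entries (1,1,1,1,1,1,1,1,1,1,1,1,1,1,1,1,1,1,1,2).

Computing H_k = (kernel of ∂_k) / (image of ∂_{k+1}):

  H_0: rank C_0 − rank ∂_1 = 10 − 9 = 1, and the invariant factors of ∂_1 are all 1, so H_0 = Z.

(K is a triangulation of the Klein bottle.)

H_0 = Z.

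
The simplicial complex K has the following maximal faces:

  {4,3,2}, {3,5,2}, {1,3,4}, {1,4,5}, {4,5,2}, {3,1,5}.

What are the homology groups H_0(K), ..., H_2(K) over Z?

Fix the vertex order 1 < 2 < 3 < 4 < 5 and write every simplex with vertices in increasing order. Then dim K = 2 and the simplices of K are:

  0-simplices (5): [1], [2], [3], [4], [5]
  1-simplices (9): [1,3], [1,4], [1,5], [2,3], [2,4], [2,5], [3,4], [3,5], [4,5]
  2-simplices (6): [1,3,4], [1,3,5], [1,4,5], [2,3,4], [2,3,5], [2,4,5]

so the chain groups are C_0 ≅ Z^5, C_1 ≅ Z^9, C_2 ≅ Z^6.

Boundary ∂_1: C_1 → C_0 sends each edge [p,q] (with p < q) to q − p.
The resulting 5×9 matrix has rank 4, and its Smith normal form has invariant factors (1,1,1,1).

Boundary ∂_2: C_2 → C_1 maps a triangle to the signed sum of its edges. For instance
  ∂[1,3,4] = [3,4] − [1,4] + [1,3],
  ∂[2,4,5] = [4,5] − [2,5] + [2,4].
The 9×6 boundary matrix has rank 5 and Smith normal form diag(1,1,1,1,1).

Computing H_k = (kernel of ∂_k) / (image of ∂_{k+1}):

  H_0: rank C_0 − rank ∂_1 = 5 − 4 = 1, and the invariant factors of ∂_1 are all 1, so H_0 ≅ Z.
  H_1: rank ker ∂_1 − rank ∂_2 = (9 − 4) − 5 = 0, and the invariant factors of ∂_2 are all 1, so H_1 ≅ 0.
  H_2: rank ker ∂_2 − rank ∂_3 = (6 − 5) − 0 = 1, and there is no ∂_3, so H_2 ≅ Z.

As a check, the Euler characteristic is 5 − 9 + 6 = 2, which agrees with 1 − 0 + 1 = 2.
(K is a triangulation of the 2-sphere S^2.)

H_0 ≅ Z,  H_1 = 0,  H_2 ≅ Z.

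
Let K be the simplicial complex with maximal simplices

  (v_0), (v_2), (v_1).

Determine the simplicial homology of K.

H_0 ≅ Z^3.

K has 3 vertices.
rank ∂_0 = 0, rank ∂_1 = 0 ⇒ b_0 = 3 − 0 − 0 = 3. So H_0 = Z^3.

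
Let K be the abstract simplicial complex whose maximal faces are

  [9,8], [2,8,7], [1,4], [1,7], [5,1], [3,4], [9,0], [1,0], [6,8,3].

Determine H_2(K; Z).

We work with the vertex ordering 0 < 1 < 2 < 3 < 4 < 5 < 6 < 7 < 8 < 9. The simplices of K, each written with vertices in increasing order, are:

  0-simplices (10): [0], [1], [2], [3], [4], [5], [6], [7], [8], [9]
  1-simplices (13): [0,1], [0,9], [1,4], [1,5], [1,7], [2,7], [2,8], [3,4], [3,6], [3,8], [6,8], [7,8], [8,9]
  2-simplices (2): [2,7,8], [3,6,8]

Hence C_0 ≅ Z^10, C_1 ≅ Z^13, C_2 ≅ Z^2.

The boundary map ∂_1: C_1 → C_0 is given by ∂[p,q] = [q] − [p]. For instance
  ∂[1,4] = [4] − [1].
This gives a 10×13 integer matrix of rank 9; reducing to Smith normal form yields diagonal entries (1,1,1,1,1,1,1,1,1).

∂_2: C_2 → C_1 maps a triangle to the signed sum of its edges. For instance
  ∂[2,7,8] = [7,8] − [2,8] + [2,7],
  ∂[3,6,8] = [6,8] − [3,8] + [3,6].
As a 13×2 matrix over Z this has rank 2, with invariant factors (1,1).

Now H_k = ker ∂_k / im ∂_{k+1}, so:

  H_2: rank ker ∂_2 − rank ∂_3 = (2 − 2) − 0 = 0, and there is no ∂_3, so H_2 ≅ 0.

H_2 ≅ 0.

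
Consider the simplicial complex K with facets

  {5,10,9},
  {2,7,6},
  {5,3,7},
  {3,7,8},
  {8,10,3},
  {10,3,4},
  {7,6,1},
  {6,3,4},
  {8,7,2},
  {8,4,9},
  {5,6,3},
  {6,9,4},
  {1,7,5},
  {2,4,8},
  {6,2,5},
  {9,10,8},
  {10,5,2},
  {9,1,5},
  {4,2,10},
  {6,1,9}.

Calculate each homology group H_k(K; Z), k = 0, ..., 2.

Fix the vertex order 1 < 2 < 3 < 4 < 5 < 6 < 7 < 8 < 9 < 10 and write every simplex with vertices in increasing order. Then dim K = 2 and the simplices of K are:

  0-simplices (10): [1], [2], [3], [4], [5], [6], [7], [8], [9], [10]
  1-simplices (30): (30 of them)
  2-simplices (20): (20 of them)

Hence C_0 ≅ Z^10, C_1 ≅ Z^30, C_2 ≅ Z^20.

Boundary ∂_1: C_1 → C_0 is given by ∂[p,q] = [q] − [p].
As a 10×30 matrix over Z this has rank 9, with invariant factors (1,1,1,1,1,1,1,1,1).

Boundary ∂_2: C_2 → C_1 maps a triangle to the signed sum of its edges. For instance
  ∂[2,4,10] = [4,10] − [2,10] + [2,4],
  ∂[3,4,10] = [4,10] − [3,10] + [3,4].
As a 30×20 matrix over Z this has rank 20, with invariant factors (1,1,1,1,1,1,1,1,1,1,1,1,1,1,1,1,1,1,1,2).

From H_k ≅ ker(∂_k) / im(∂_{k+1}) we obtain:

  H_0: rank C_0 − rank ∂_1 = 10 − 9 = 1, and the invariant factors of ∂_1 are all 1, so H_0 = Z.
  H_1: rank ker ∂_1 − rank ∂_2 = (30 − 9) − 20 = 1, and ∂_2 has invariant factor 2 > 1, so H_1 = Z ⊕ Z/2Z.
  H_2: rank ker ∂_2 − rank ∂_3 = (20 − 20) − 0 = 0, and there is no ∂_3, so H_2 = 0.

As a check, the Euler characteristic is 10 − 30 + 20 = 0, which agrees with 1 − 1 + 0 = 0.
(K is a triangulation of the Klein bottle.)

H_0 = Z,  H_1 = Z ⊕ Z/2Z,  H_2 = 0.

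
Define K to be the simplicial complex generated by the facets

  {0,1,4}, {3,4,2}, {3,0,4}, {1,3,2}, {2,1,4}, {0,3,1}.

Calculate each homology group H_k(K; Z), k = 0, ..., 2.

H_0 ≅ Z,  H_1 = 0,  H_2 ≅ Z.

We work with the vertex ordering 0 < 1 < 2 < 3 < 4. The simplices of K, each written with vertices in increasing order, are:

  0-simplices (5): [0], [1], [2], [3], [4]
  1-simplices (9): [0,1], [0,3], [0,4], [1,2], [1,3], [1,4], [2,3], [2,4], [3,4]
  2-simplices (6): [0,1,3], [0,1,4], [0,3,4], [1,2,3], [1,2,4], [2,3,4]

so the chain groups are C_0 ≅ Z^5, C_1 ≅ Z^9, C_2 ≅ Z^6.

The boundary map ∂_1: C_1 → C_0 is given by ∂[p,q] = [q] − [p].
This gives a 5×9 integer matrix of rank 4; reducing to Smith normal form yields diagonal entries (1,1,1,1).

∂_2: C_2 → C_1 maps a triangle to the signed sum of its edges. For instance
  ∂[0,1,4] = [1,4] − [0,4] + [0,1],
  ∂[0,1,3] = [1,3] − [0,3] + [0,1].
This gives a 9×6 integer matrix of rank 5; reducing to Smith normal form yields diagonal entries (1,1,1,1,1).

Now H_k = ker ∂_k / im ∂_{k+1}, so:

  H_0: rank C_0 − rank ∂_1 = 5 − 4 = 1, and the invariant factors of ∂_1 are all 1, so H_0 = Z.
  H_1: rank ker ∂_1 − rank ∂_2 = (9 − 4) − 5 = 0, and the invariant factors of ∂_2 are all 1, so H_1 = 0.
  H_2: rank ker ∂_2 − rank ∂_3 = (6 − 5) − 0 = 1, and there is no ∂_3, so H_2 = Z.

As a check, the Euler characteristic is 5 − 9 + 6 = 2, which agrees with 1 − 0 + 1 = 2.
(K is a triangulation of the 2-sphere S^2.)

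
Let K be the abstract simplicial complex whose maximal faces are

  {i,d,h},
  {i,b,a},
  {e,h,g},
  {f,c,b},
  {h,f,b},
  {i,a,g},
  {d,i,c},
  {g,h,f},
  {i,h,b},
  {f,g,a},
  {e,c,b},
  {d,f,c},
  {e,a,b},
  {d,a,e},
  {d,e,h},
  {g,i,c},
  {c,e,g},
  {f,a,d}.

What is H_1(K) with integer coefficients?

K has 9 vertices, 27 edges, 18 triangles.
rank ∂_1 = 8, rank ∂_2 = 17 ⇒ b_1 = 27 − 8 − 17 = 2; all invariant factors of ∂_2 are 1 so no torsion. So H_1 = Z^2.

H_1 = Z^2.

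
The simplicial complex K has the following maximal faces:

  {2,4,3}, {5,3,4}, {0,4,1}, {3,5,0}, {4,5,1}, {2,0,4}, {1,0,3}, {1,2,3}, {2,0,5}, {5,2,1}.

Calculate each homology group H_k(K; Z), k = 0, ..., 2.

K has 6 vertices, 15 edges, 10 triangles.
rank ∂_0 = 0, rank ∂_1 = 5 ⇒ b_0 = 6 − 0 − 5 = 1; all invariant factors of ∂_1 are 1 so no torsion. So H_0 ≅ Z.
rank ∂_1 = 5, rank ∂_2 = 10 ⇒ b_1 = 15 − 5 − 10 = 0; ∂_2 has invariant factor(s) [2] giving torsion. So H_1 ≅ Z/2Z.
rank ∂_2 = 10, rank ∂_3 = 0 ⇒ b_2 = 10 − 10 − 0 = 0. So H_2 ≅ 0.

H_0 = Z,  H_1 = Z/2Z,  H_2 = 0.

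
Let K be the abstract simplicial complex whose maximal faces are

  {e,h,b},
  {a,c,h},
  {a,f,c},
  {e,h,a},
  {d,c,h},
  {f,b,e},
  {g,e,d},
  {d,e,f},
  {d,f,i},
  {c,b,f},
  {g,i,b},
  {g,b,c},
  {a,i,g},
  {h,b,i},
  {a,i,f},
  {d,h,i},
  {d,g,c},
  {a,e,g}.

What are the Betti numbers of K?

b_0 = 1, b_1 = 2, b_2 = 1.

Take the total order a < b < c < d < e < f < g < h < i on the vertex set. Then K (dimension 2) consists of the simplices:

  0-simplices (9): a, b, c, d, e, f, g, h, i
  1-simplices (27): ac, ae, af, ag, ah, ai, bc, be, bf, bg, bh, bi, cd, cf, cg, ch, de, df, dg, dh, di, ef, eg, eh, fi, gi, hi
  2-simplices (18): acf, ach, aeg, aeh, afi, agi, bcf, bcg, bef, beh, bgi, bhi, cdg, cdh, def, deg, dfi, dhi

Hence C_0 ≅ Z^9, C_1 ≅ Z^27, C_2 ≅ Z^18.

Boundary ∂_1: C_1 → C_0 sends each edge [p,q] (with p < q) to q − p.
As a 9×27 matrix over Z this has rank 8, with invariant factors (1,1,1,1,1,1,1,1).

∂_2: C_2 → C_1 acts by ∂[p,q,r] = [q,r] − [p,r] + [p,q]. For instance
  ∂aeg = eg − ag + ae,
  ∂ach = ch − ah + ac.
This gives a 27×18 integer matrix of rank 17; reducing to Smith normal form yields diagonal entries (1,1,1,1,1,1,1,1,1,1,1,1,1,1,1,1,1).

Reading off H_k = ker ∂_k / im ∂_{k+1}:

  H_0: rank C_0 − rank ∂_1 = 9 − 8 = 1, and the invariant factors of ∂_1 are all 1, so H_0 ≅ Z.
  H_1: rank ker ∂_1 − rank ∂_2 = (27 − 8) − 17 = 2, and the invariant factors of ∂_2 are all 1, so H_1 ≅ Z^2.
  H_2: rank ker ∂_2 − rank ∂_3 = (18 − 17) − 0 = 1, and there is no ∂_3, so H_2 ≅ Z.

As a check, the Euler characteristic is 9 − 27 + 18 = 0, which agrees with 1 − 2 + 1 = 0.
(K is a triangulation of the torus T^2.)

Hence the Betti numbers are b_0 = 1, b_1 = 2, b_2 = 1.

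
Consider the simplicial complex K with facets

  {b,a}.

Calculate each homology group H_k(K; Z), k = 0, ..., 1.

Fix the vertex order a < b and write every simplex with vertices in increasing order. Then dim K = 1 and the simplices of K are:

  0-simplices (2): a, b
  1-simplices (1): ab

giving chain groups C_0 ≅ Z^2, C_1 ≅ Z^1.

The boundary map ∂_1: C_1 → C_0 maps an edge to its endpoints' difference, ∂[p,q] = q − p.
The resulting 2×1 matrix has rank 1, and its Smith normal form has invariant factors (1).

Now H_k = ker ∂_k / im ∂_{k+1}, so:

  H_0: rank C_0 − rank ∂_1 = 2 − 1 = 1, and the invariant factors of ∂_1 are all 1, so H_0 ≅ Z.
  H_1: rank ker ∂_1 − rank ∂_2 = (1 − 1) − 0 = 0, and there is no ∂_2, so H_1 ≅ 0.

(K is a triangulation of the 1-simplex.)

H_0 ≅ Z,  H_1 = 0.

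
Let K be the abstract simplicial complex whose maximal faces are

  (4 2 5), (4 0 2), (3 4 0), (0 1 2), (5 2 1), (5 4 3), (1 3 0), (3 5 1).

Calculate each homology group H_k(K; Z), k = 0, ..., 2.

We work with the vertex ordering 0 < 1 < 2 < 3 < 4 < 5. The simplices of K, each written with vertices in increasing order, are:

  0-simplices (6): [0], [1], [2], [3], [4], [5]
  1-simplices (12): [0,1], [0,2], [0,3], [0,4], [1,2], [1,3], [1,5], [2,4], [2,5], [3,4], [3,5], [4,5]
  2-simplices (8): [0,1,2], [0,1,3], [0,2,4], [0,3,4], [1,2,5], [1,3,5], [2,4,5], [3,4,5]

giving chain groups C_0 ≅ Z^6, C_1 ≅ Z^12, C_2 ≅ Z^8.

Boundary ∂_1: C_1 → C_0 sends each edge [p,q] (with p < q) to q − p.
As a 6×12 matrix over Z this has rank 5, with invariant factors (1,1,1,1,1).

The boundary map ∂_2: C_2 → C_1 maps a triangle to the signed sum of its edges. For instance
  ∂[3,4,5] = [4,5] − [3,5] + [3,4],
  ∂[1,2,5] = [2,5] − [1,5] + [1,2].
The 12×8 boundary matrix has rank 7 and Smith normal form diag(1,1,1,1,1,1,1).

Computing H_k = (kernel of ∂_k) / (image of ∂_{k+1}):

  H_0: rank C_0 − rank ∂_1 = 6 − 5 = 1, and the invariant factors of ∂_1 are all 1, so H_0 = Z.
  H_1: rank ker ∂_1 − rank ∂_2 = (12 − 5) − 7 = 0, and the invariant factors of ∂_2 are all 1, so H_1 = 0.
  H_2: rank ker ∂_2 − rank ∂_3 = (8 − 7) − 0 = 1, and there is no ∂_3, so H_2 = Z.

(K is a triangulation of the 2-sphere S^2.)

H_0 ≅ Z,  H_1 = 0,  H_2 ≅ Z.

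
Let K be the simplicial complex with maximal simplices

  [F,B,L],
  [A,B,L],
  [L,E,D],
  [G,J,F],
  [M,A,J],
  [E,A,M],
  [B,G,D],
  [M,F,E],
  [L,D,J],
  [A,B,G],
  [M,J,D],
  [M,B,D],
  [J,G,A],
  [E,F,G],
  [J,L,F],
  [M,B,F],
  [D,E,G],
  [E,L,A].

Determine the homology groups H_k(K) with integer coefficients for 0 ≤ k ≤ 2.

H_0 ≅ Z,  H_1 ≅ Z^2,  H_2 ≅ Z.

Order the vertices as A < B < D < E < F < G < J < L < M. Listing each simplex with vertices in this order, K has dimension 2 with simplices:

  0-simplices (9): A, B, D, E, F, G, J, L, M
  1-simplices (27): AB, AE, AG, AJ, AL, AM, BD, BF, BG, BL, BM, DE, DG, DJ, DL, DM, EF, EG, EL, EM, FG, FJ, FL, FM, GJ, JL, JM
  2-simplices (18): ABG, ABL, AEL, AEM, AGJ, AJM, BDG, BDM, BFL, BFM, DEG, DEL, DJL, DJM, EFG, EFM, FGJ, FJL

Hence C_0 ≅ Z^9, C_1 ≅ Z^27, C_2 ≅ Z^18.

The boundary map ∂_1: C_1 → C_0 sends each edge [p,q] (with p < q) to q − p. For instance
  ∂DJ = J − D.
The 9×27 boundary matrix has rank 8 and Smith normal form diag(1,1,1,1,1,1,1,1).

Boundary ∂_2: C_2 → C_1 acts by ∂[p,q,r] = [q,r] − [p,r] + [p,q]. For instance
  ∂DJL = JL − DL + DJ,
  ∂EFM = FM − EM + EF.
This gives a 27×18 integer matrix of rank 17; reducing to Smith normal form yields diagonal entries (1,1,1,1,1,1,1,1,1,1,1,1,1,1,1,1,1).

Reading off H_k = ker ∂_k / im ∂_{k+1}:

  H_0: rank C_0 − rank ∂_1 = 9 − 8 = 1, and the invariant factors of ∂_1 are all 1, so H_0 ≅ Z.
  H_1: rank ker ∂_1 − rank ∂_2 = (27 − 8) − 17 = 2, and the invariant factors of ∂_2 are all 1, so H_1 ≅ Z^2.
  H_2: rank ker ∂_2 − rank ∂_3 = (18 − 17) − 0 = 1, and there is no ∂_3, so H_2 ≅ Z.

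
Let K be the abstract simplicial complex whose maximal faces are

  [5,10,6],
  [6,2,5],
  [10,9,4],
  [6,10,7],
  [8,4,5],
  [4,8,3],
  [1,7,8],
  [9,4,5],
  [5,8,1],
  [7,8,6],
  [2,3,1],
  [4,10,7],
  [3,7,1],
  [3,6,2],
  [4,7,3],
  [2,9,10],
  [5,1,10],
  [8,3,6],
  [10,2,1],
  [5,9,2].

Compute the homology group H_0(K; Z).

H_0 ≅ Z.

Order the vertices as 1 < 2 < 3 < 4 < 5 < 6 < 7 < 8 < 9 < 10. Listing each simplex with vertices in this order, K has dimension 2 with simplices:

  0-simplices (10): [1], [2], [3], [4], [5], [6], [7], [8], [9], [10]
  1-simplices (30): (30 of them)
  2-simplices (20): (20 of them)

so the chain groups are C_0 ≅ Z^10, C_1 ≅ Z^30, C_2 ≅ Z^20.

∂_1: C_1 → C_0 maps an edge to its endpoints' difference, ∂[p,q] = q − p. For instance
  ∂[4,5] = [5] − [4].
The 10×30 boundary matrix has rank 9 and Smith normal form diag(1,1,1,1,1,1,1,1,1).

The boundary map ∂_2: C_2 → C_1 sends each 2-simplex [p,q,r] to [q,r] − [p,r] + [p,q]. For instance
  ∂[1,2,3] = [2,3] − [1,3] + [1,2],
  ∂[4,5,9] = [5,9] − [4,9] + [4,5].
This gives a 30×20 integer matrix of rank 20; reducing to Smith normal form yields diagonal entries (1,1,1,1,1,1,1,1,1,1,1,1,1,1,1,1,1,1,1,2).

From H_k ≅ ker(∂_k) / im(∂_{k+1}) we obtain:

  H_0: rank C_0 − rank ∂_1 = 10 − 9 = 1, and the invariant factors of ∂_1 are all 1, so H_0 = Z.

(K is a triangulation of the Klein bottle.)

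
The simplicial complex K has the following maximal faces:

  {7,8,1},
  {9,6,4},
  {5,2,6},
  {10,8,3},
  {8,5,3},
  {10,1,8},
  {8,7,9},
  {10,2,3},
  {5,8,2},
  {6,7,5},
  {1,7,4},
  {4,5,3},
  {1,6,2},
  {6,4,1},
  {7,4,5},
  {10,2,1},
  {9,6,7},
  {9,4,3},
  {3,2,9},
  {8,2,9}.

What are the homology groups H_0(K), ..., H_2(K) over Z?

Take the total order 1 < 2 < 3 < 4 < 5 < 6 < 7 < 8 < 9 < 10 on the vertex set. Then K (dimension 2) consists of the simplices:

  0-simplices (10): [1], [2], [3], [4], [5], [6], [7], [8], [9], [10]
  1-simplices (30): (30 of them)
  2-simplices (20): (20 of them)

so the chain groups are C_0 ≅ Z^10, C_1 ≅ Z^30, C_2 ≅ Z^20.

The boundary map ∂_1: C_1 → C_0 is given by ∂[p,q] = [q] − [p]. For instance
  ∂[4,7] = [7] − [4].
This gives a 10×30 integer matrix of rank 9; reducing to Smith normal form yields diagonal entries (1,1,1,1,1,1,1,1,1).

∂_2: C_2 → C_1 sends each 2-simplex [p,q,r] to [q,r] − [p,r] + [p,q]. For instance
  ∂[6,7,9] = [7,9] − [6,9] + [6,7],
  ∂[4,6,9] = [6,9] − [4,9] + [4,6].
The 30×20 boundary matrix has rank 20 and Smith normal form diag(1,1,1,1,1,1,1,1,1,1,1,1,1,1,1,1,1,1,1,2).

Computing H_k = (kernel of ∂_k) / (image of ∂_{k+1}):

  H_0: rank C_0 − rank ∂_1 = 10 − 9 = 1, and the invariant factors of ∂_1 are all 1, so H_0 = Z.
  H_1: rank ker ∂_1 − rank ∂_2 = (30 − 9) − 20 = 1, and ∂_2 has invariant factor 2 > 1, so H_1 = Z ⊕ Z_2.
  H_2: rank ker ∂_2 − rank ∂_3 = (20 − 20) − 0 = 0, and there is no ∂_3, so H_2 = 0.

H_0 = Z,  H_1 = Z ⊕ Z_2,  H_2 = 0.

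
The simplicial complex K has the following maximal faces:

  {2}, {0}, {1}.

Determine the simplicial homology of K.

H_0 ≅ Z^3.

Fix the vertex order 0 < 1 < 2 and write every simplex with vertices in increasing order. Then dim K = 0 and the simplices of K are:

  0-simplices (3): [0], [1], [2]

Hence C_0 ≅ Z^3.

Reading off H_k = ker ∂_k / im ∂_{k+1}:

  H_0: rank C_0 − rank ∂_1 = 3 − 0 = 3, and there is no ∂_1, so H_0 = Z^3.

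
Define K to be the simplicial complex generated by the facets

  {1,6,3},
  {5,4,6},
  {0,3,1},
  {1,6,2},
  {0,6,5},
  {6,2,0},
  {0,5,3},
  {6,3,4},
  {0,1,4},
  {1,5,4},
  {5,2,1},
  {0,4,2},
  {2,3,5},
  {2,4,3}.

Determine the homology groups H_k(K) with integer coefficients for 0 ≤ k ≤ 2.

H_0 = Z,  H_1 = Z^2,  H_2 = Z.

K has 7 vertices, 21 edges, 14 triangles.
rank ∂_0 = 0, rank ∂_1 = 6 ⇒ b_0 = 7 − 0 − 6 = 1; all invariant factors of ∂_1 are 1 so no torsion. So H_0 = Z.
rank ∂_1 = 6, rank ∂_2 = 13 ⇒ b_1 = 21 − 6 − 13 = 2; all invariant factors of ∂_2 are 1 so no torsion. So H_1 = Z^2.
rank ∂_2 = 13, rank ∂_3 = 0 ⇒ b_2 = 14 − 13 − 0 = 1. So H_2 = Z.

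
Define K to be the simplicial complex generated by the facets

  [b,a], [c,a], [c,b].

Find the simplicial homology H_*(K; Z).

H_0 ≅ Z,  H_1 ≅ Z.

Fix the vertex order a < b < c and write every simplex with vertices in increasing order. Then dim K = 1 and the simplices of K are:

  0-simplices (3): a, b, c
  1-simplices (3): ab, ac, bc

Hence C_0 ≅ Z^3, C_1 ≅ Z^3.

The boundary map ∂_1: C_1 → C_0 is given by ∂[p,q] = [q] − [p]. For instance
  ∂ab = b − a.
As a 3×3 matrix over Z this has rank 2, with invariant factors (1,1).

Now H_k = ker ∂_k / im ∂_{k+1}, so:

  H_0: rank C_0 − rank ∂_1 = 3 − 2 = 1, and the invariant factors of ∂_1 are all 1, so H_0 ≅ Z.
  H_1: rank ker ∂_1 − rank ∂_2 = (3 − 2) − 0 = 1, and there is no ∂_2, so H_1 ≅ Z.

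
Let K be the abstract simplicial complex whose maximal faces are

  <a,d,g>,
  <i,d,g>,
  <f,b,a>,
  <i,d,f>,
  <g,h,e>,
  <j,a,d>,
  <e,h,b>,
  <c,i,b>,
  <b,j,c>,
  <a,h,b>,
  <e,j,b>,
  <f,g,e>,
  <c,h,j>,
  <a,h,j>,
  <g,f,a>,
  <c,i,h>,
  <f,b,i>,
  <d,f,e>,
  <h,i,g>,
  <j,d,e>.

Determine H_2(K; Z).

We work with the vertex ordering a < b < c < d < e < f < g < h < i < j. The simplices of K, each written with vertices in increasing order, are:

  0-simplices (10): a, b, c, d, e, f, g, h, i, j
  1-simplices (30): ab, ad, af, ag, ah, aj, bc, be, bf, bh, bi, bj, ch, ci, cj, de, df, dg, di, dj, ef, eg, eh, ej, fg, fi, gh, gi, hi, hj
  2-simplices (20): abf, abh, adg, adj, afg, ahj, bci, bcj, beh, bej, bfi, chi, chj, def, dej, dfi, dgi, efg, egh, ghi

Hence C_0 ≅ Z^10, C_1 ≅ Z^30, C_2 ≅ Z^20.

∂_1: C_1 → C_0 sends each edge [p,q] (with p < q) to q − p.
As a 10×30 matrix over Z this has rank 9, with invariant factors (1,1,1,1,1,1,1,1,1).

Boundary ∂_2: C_2 → C_1 maps a triangle to the signed sum of its edges. For instance
  ∂bci = ci − bi + bc,
  ∂bfi = fi − bi + bf.
As a 30×20 matrix over Z this has rank 20, with invariant factors (1,1,1,1,1,1,1,1,1,1,1,1,1,1,1,1,1,1,1,2).

Reading off H_k = ker ∂_k / im ∂_{k+1}:

  H_2: rank ker ∂_2 − rank ∂_3 = (20 − 20) − 0 = 0, and there is no ∂_3, so H_2 ≅ 0.

H_2 = 0.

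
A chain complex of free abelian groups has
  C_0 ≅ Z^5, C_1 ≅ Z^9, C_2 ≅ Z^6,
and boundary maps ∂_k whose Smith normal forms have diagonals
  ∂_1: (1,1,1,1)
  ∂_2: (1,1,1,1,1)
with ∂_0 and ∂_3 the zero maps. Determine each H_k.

H_0: b_0 = 5 − 0 − 4 = 1; torsion from ∂_1 factors > 1: none. So H_0 = Z.
H_1: b_1 = 9 − 4 − 5 = 0; torsion from ∂_2 factors > 1: none. So H_1 = 0.
H_2: b_2 = 6 − 5 − 0 = 1; torsion from ∂_3 factors > 1: none. So H_2 = Z.

H_0 = Z,  H_1 = 0,  H_2 = Z.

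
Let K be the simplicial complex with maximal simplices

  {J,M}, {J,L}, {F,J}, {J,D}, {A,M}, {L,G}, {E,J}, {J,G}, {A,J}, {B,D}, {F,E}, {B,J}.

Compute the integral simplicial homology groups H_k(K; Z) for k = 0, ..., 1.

We work with the vertex ordering A < B < D < E < F < G < J < L < M. The simplices of K, each written with vertices in increasing order, are:

  0-simplices (9): A, B, D, E, F, G, J, L, M
  1-simplices (12): AJ, AM, BD, BJ, DJ, EF, EJ, FJ, GJ, GL, JL, JM

so the chain groups are C_0 ≅ Z^9, C_1 ≅ Z^12.

The boundary map ∂_1: C_1 → C_0 sends each edge [p,q] (with p < q) to q − p.
This gives a 9×12 integer matrix of rank 8; reducing to Smith normal form yields diagonal entries (1,1,1,1,1,1,1,1).

Reading off H_k = ker ∂_k / im ∂_{k+1}:

  H_0: rank C_0 − rank ∂_1 = 9 − 8 = 1, and the invariant factors of ∂_1 are all 1, so H_0 = Z.
  H_1: rank ker ∂_1 − rank ∂_2 = (12 − 8) − 0 = 4, and there is no ∂_2, so H_1 = Z^4.

(K is a triangulation of a wedge of 4 circles.)

H_0 = Z,  H_1 = Z^4.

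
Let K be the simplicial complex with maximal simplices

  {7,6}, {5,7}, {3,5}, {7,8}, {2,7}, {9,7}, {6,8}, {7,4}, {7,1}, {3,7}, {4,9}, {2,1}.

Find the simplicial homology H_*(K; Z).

We work with the vertex ordering 1 < 2 < 3 < 4 < 5 < 6 < 7 < 8 < 9. The simplices of K, each written with vertices in increasing order, are:

  0-simplices (9): [1], [2], [3], [4], [5], [6], [7], [8], [9]
  1-simplices (12): [1,2], [1,7], [2,7], [3,5], [3,7], [4,7], [4,9], [5,7], [6,7], [6,8], [7,8], [7,9]

so the chain groups are C_0 ≅ Z^9, C_1 ≅ Z^12.

∂_1: C_1 → C_0 is given by ∂[p,q] = [q] − [p]. For instance
  ∂[1,7] = [7] − [1].
As a 9×12 matrix over Z this has rank 8, with invariant factors (1,1,1,1,1,1,1,1).

Computing H_k = (kernel of ∂_k) / (image of ∂_{k+1}):

  H_0: rank C_0 − rank ∂_1 = 9 − 8 = 1, and the invariant factors of ∂_1 are all 1, so H_0 ≅ Z.
  H_1: rank ker ∂_1 − rank ∂_2 = (12 − 8) − 0 = 4, and there is no ∂_2, so H_1 ≅ Z^4.

H_0 ≅ Z,  H_1 ≅ Z^4.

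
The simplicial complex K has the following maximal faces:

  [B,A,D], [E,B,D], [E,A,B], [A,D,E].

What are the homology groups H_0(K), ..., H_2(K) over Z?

Fix the vertex order A < B < D < E and write every simplex with vertices in increasing order. Then dim K = 2 and the simplices of K are:

  0-simplices (4): A, B, D, E
  1-simplices (6): AB, AD, AE, BD, BE, DE
  2-simplices (4): ABD, ABE, ADE, BDE

Hence C_0 ≅ Z^4, C_1 ≅ Z^6, C_2 ≅ Z^4.

The boundary map ∂_1: C_1 → C_0 maps an edge to its endpoints' difference, ∂[p,q] = q − p. For instance
  ∂BD = D − B.
This gives a 4×6 integer matrix of rank 3; reducing to Smith normal form yields diagonal entries (1,1,1).

∂_2: C_2 → C_1 maps a triangle to the signed sum of its edges. For instance
  ∂ABE = BE − AE + AB,
  ∂BDE = DE − BE + BD.
As a 6×4 matrix over Z this has rank 3, with invariant factors (1,1,1).

Computing H_k = (kernel of ∂_k) / (image of ∂_{k+1}):

  H_0: rank C_0 − rank ∂_1 = 4 − 3 = 1, and the invariant factors of ∂_1 are all 1, so H_0 ≅ Z.
  H_1: rank ker ∂_1 − rank ∂_2 = (6 − 3) − 3 = 0, and the invariant factors of ∂_2 are all 1, so H_1 ≅ 0.
  H_2: rank ker ∂_2 − rank ∂_3 = (4 − 3) − 0 = 1, and there is no ∂_3, so H_2 ≅ Z.

As a check, the Euler characteristic is 4 − 6 + 4 = 2, which agrees with 1 − 0 + 1 = 2.

H_0 = Z,  H_1 = 0,  H_2 = Z.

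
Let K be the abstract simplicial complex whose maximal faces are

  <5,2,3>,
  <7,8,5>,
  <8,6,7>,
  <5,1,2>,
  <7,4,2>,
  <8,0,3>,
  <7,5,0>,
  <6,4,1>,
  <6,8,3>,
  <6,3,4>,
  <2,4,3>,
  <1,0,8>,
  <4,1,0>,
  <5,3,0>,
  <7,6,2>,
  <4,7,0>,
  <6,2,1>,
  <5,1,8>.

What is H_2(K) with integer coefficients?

Order the vertices as 0 < 1 < 2 < 3 < 4 < 5 < 6 < 7 < 8. Listing each simplex with vertices in this order, K has dimension 2 with simplices:

  0-simplices (9): [0], [1], [2], [3], [4], [5], [6], [7], [8]
  1-simplices (27): (27 of them)
  2-simplices (18): [0,1,4], [0,1,8], [0,3,5], [0,3,8], [0,4,7], [0,5,7], [1,2,5], [1,2,6], [1,4,6], [1,5,8], [2,3,4], [2,3,5], [2,4,7], [2,6,7], [3,4,6], [3,6,8], [5,7,8], [6,7,8]

giving chain groups C_0 ≅ Z^9, C_1 ≅ Z^27, C_2 ≅ Z^18.

∂_1: C_1 → C_0 sends each edge [p,q] (with p < q) to q − p. For instance
  ∂[3,6] = [6] − [3].
As a 9×27 matrix over Z this has rank 8, with invariant factors (1,1,1,1,1,1,1,1).

The boundary map ∂_2: C_2 → C_1 maps a triangle to the signed sum of its edges. For instance
  ∂[1,2,6] = [2,6] − [1,6] + [1,2],
  ∂[3,4,6] = [4,6] − [3,6] + [3,4].
The 27×18 boundary matrix has rank 18 and Smith normal form diag(1,1,1,1,1,1,1,1,1,1,1,1,1,1,1,1,1,2).

Now H_k = ker ∂_k / im ∂_{k+1}, so:

  H_2: rank ker ∂_2 − rank ∂_3 = (18 − 18) − 0 = 0, and there is no ∂_3, so H_2 ≅ 0.

(K is a triangulation of the Klein bottle.)

H_2 = 0.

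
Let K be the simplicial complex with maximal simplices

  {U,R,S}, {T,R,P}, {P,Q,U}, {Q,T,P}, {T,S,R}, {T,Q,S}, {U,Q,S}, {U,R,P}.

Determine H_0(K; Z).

H_0 ≅ Z.

Order the vertices as P < Q < R < S < T < U. Listing each simplex with vertices in this order, K has dimension 2 with simplices:

  0-simplices (6): P, Q, R, S, T, U
  1-simplices (12): PQ, PR, PT, PU, QS, QT, QU, RS, RT, RU, ST, SU
  2-simplices (8): PQT, PQU, PRT, PRU, QST, QSU, RST, RSU

giving chain groups C_0 ≅ Z^6, C_1 ≅ Z^12, C_2 ≅ Z^8.

Boundary ∂_1: C_1 → C_0 is given by ∂[p,q] = [q] − [p].
The 6×12 boundary matrix has rank 5 and Smith normal form diag(1,1,1,1,1).

Boundary ∂_2: C_2 → C_1 acts by ∂[p,q,r] = [q,r] − [p,r] + [p,q]. For instance
  ∂PQT = QT − PT + PQ,
  ∂PQU = QU − PU + PQ.
As a 12×8 matrix over Z this has rank 7, with invariant factors (1,1,1,1,1,1,1).

Reading off H_k = ker ∂_k / im ∂_{k+1}:

  H_0: rank C_0 − rank ∂_1 = 6 − 5 = 1, and the invariant factors of ∂_1 are all 1, so H_0 = Z.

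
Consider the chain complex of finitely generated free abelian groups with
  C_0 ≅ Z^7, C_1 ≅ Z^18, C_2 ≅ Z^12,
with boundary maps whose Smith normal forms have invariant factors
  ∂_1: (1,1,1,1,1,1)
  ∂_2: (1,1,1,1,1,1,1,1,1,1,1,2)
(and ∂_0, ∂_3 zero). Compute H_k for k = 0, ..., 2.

H_0 = Z,  H_1 = Z/2,  H_2 = 0.

H_0: b_0 = 7 − 0 − 6 = 1; torsion from ∂_1 factors > 1: none. So H_0 = Z.
H_1: b_1 = 18 − 6 − 12 = 0; torsion from ∂_2 factors > 1: [2]. So H_1 = Z/2.
H_2: b_2 = 12 − 12 − 0 = 0; torsion from ∂_3 factors > 1: none. So H_2 = 0.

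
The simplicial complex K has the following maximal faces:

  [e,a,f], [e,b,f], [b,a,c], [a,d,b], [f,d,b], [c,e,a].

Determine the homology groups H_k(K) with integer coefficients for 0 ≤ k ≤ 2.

H_0 ≅ Z,  H_1 ≅ Z,  H_2 = 0.

Order the vertices as a < b < c < d < e < f. Listing each simplex with vertices in this order, K has dimension 2 with simplices:

  0-simplices (6): a, b, c, d, e, f
  1-simplices (12): ab, ac, ad, ae, af, bc, bd, be, bf, ce, df, ef
  2-simplices (6): abc, abd, ace, aef, bdf, bef

so the chain groups are C_0 ≅ Z^6, C_1 ≅ Z^12, C_2 ≅ Z^6.

Boundary ∂_1: C_1 → C_0 is given by ∂[p,q] = [q] − [p].
The 6×12 boundary matrix has rank 5 and Smith normal form diag(1,1,1,1,1).

∂_2: C_2 → C_1 acts by ∂[p,q,r] = [q,r] − [p,r] + [p,q]. For instance
  ∂bdf = df − bf + bd,
  ∂aef = ef − af + ae.
The 12×6 boundary matrix has rank 6 and Smith normal form diag(1,1,1,1,1,1).

Reading off H_k = ker ∂_k / im ∂_{k+1}:

  H_0: rank C_0 − rank ∂_1 = 6 − 5 = 1, and the invariant factors of ∂_1 are all 1, so H_0 ≅ Z.
  H_1: rank ker ∂_1 − rank ∂_2 = (12 − 5) − 6 = 1, and the invariant factors of ∂_2 are all 1, so H_1 ≅ Z.
  H_2: rank ker ∂_2 − rank ∂_3 = (6 − 6) − 0 = 0, and there is no ∂_3, so H_2 ≅ 0.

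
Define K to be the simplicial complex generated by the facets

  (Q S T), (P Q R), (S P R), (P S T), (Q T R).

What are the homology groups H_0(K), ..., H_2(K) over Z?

We work with the vertex ordering P < Q < R < S < T. The simplices of K, each written with vertices in increasing order, are:

  0-simplices (5): P, Q, R, S, T
  1-simplices (10): PQ, PR, PS, PT, QR, QS, QT, RS, RT, ST
  2-simplices (5): PQR, PRS, PST, QRT, QST

so the chain groups are C_0 ≅ Z^5, C_1 ≅ Z^10, C_2 ≅ Z^5.

Boundary ∂_1: C_1 → C_0 is given by ∂[p,q] = [q] − [p]. For instance
  ∂PQ = Q − P.
The 5×10 boundary matrix has rank 4 and Smith normal form diag(1,1,1,1).

Boundary ∂_2: C_2 → C_1 maps a triangle to the signed sum of its edges. For instance
  ∂PQR = QR − PR + PQ,
  ∂PRS = RS − PS + PR.
The resulting 10×5 matrix has rank 5, and its Smith normal form has invariant factors (1,1,1,1,1).

Now H_k = ker ∂_k / im ∂_{k+1}, so:

  H_0: rank C_0 − rank ∂_1 = 5 − 4 = 1, and the invariant factors of ∂_1 are all 1, so H_0 ≅ Z.
  H_1: rank ker ∂_1 − rank ∂_2 = (10 − 4) − 5 = 1, and the invariant factors of ∂_2 are all 1, so H_1 ≅ Z.
  H_2: rank ker ∂_2 − rank ∂_3 = (5 − 5) − 0 = 0, and there is no ∂_3, so H_2 ≅ 0.

H_0 = Z,  H_1 = Z,  H_2 = 0.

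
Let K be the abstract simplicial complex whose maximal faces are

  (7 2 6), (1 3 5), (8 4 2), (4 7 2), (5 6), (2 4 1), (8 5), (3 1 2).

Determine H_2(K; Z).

H_2 = 0.

Take the total order 1 < 2 < 3 < 4 < 5 < 6 < 7 < 8 on the vertex set. Then K (dimension 2) consists of the simplices:

  0-simplices (8): [1], [2], [3], [4], [5], [6], [7], [8]
  1-simplices (15): [1,2], [1,3], [1,4], [1,5], [2,3], [2,4], [2,6], [2,7], [2,8], [3,5], [4,7], [4,8], [5,6], [5,8], [6,7]
  2-simplices (6): [1,2,3], [1,2,4], [1,3,5], [2,4,7], [2,4,8], [2,6,7]

giving chain groups C_0 ≅ Z^8, C_1 ≅ Z^15, C_2 ≅ Z^6.

The boundary map ∂_1: C_1 → C_0 maps an edge to its endpoints' difference, ∂[p,q] = q − p. For instance
  ∂[4,8] = [8] − [4].
As a 8×15 matrix over Z this has rank 7, with invariant factors (1,1,1,1,1,1,1).

The boundary map ∂_2: C_2 → C_1 sends each 2-simplex [p,q,r] to [q,r] − [p,r] + [p,q]. For instance
  ∂[1,2,4] = [2,4] − [1,4] + [1,2],
  ∂[1,3,5] = [3,5] − [1,5] + [1,3].
The resulting 15×6 matrix has rank 6, and its Smith normal form has invariant factors (1,1,1,1,1,1).

Now H_k = ker ∂_k / im ∂_{k+1}, so:

  H_2: rank ker ∂_2 − rank ∂_3 = (6 − 6) − 0 = 0, and there is no ∂_3, so H_2 = 0.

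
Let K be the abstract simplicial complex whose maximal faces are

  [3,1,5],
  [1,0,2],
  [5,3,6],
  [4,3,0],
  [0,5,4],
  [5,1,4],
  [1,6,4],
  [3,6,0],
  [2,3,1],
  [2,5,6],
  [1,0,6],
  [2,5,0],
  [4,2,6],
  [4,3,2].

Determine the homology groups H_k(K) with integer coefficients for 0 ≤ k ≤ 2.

Take the total order 0 < 1 < 2 < 3 < 4 < 5 < 6 on the vertex set. Then K (dimension 2) consists of the simplices:

  0-simplices (7): [0], [1], [2], [3], [4], [5], [6]
  1-simplices (21): [0,1], [0,2], [0,3], [0,4], [0,5], [0,6], [1,2], [1,3], [1,4], [1,5], [1,6], [2,3], [2,4], [2,5], [2,6], [3,4], [3,5], [3,6], [4,5], [4,6], [5,6]
  2-simplices (14): [0,1,2], [0,1,6], [0,2,5], [0,3,4], [0,3,6], [0,4,5], [1,2,3], [1,3,5], [1,4,5], [1,4,6], [2,3,4], [2,4,6], [2,5,6], [3,5,6]

giving chain groups C_0 ≅ Z^7, C_1 ≅ Z^21, C_2 ≅ Z^14.

The boundary map ∂_1: C_1 → C_0 is given by ∂[p,q] = [q] − [p]. For instance
  ∂[3,6] = [6] − [3].
This gives a 7×21 integer matrix of rank 6; reducing to Smith normal form yields diagonal entries (1,1,1,1,1,1).

The boundary map ∂_2: C_2 → C_1 acts by ∂[p,q,r] = [q,r] − [p,r] + [p,q]. For instance
  ∂[2,5,6] = [5,6] − [2,6] + [2,5],
  ∂[2,4,6] = [4,6] − [2,6] + [2,4].
The 21×14 boundary matrix has rank 13 and Smith normal form diag(1,1,1,1,1,1,1,1,1,1,1,1,1).

Now H_k = ker ∂_k / im ∂_{k+1}, so:

  H_0: rank C_0 − rank ∂_1 = 7 − 6 = 1, and the invariant factors of ∂_1 are all 1, so H_0 ≅ Z.
  H_1: rank ker ∂_1 − rank ∂_2 = (21 − 6) − 13 = 2, and the invariant factors of ∂_2 are all 1, so H_1 ≅ Z^2.
  H_2: rank ker ∂_2 − rank ∂_3 = (14 − 13) − 0 = 1, and there is no ∂_3, so H_2 ≅ Z.

H_0 ≅ Z,  H_1 ≅ Z^2,  H_2 ≅ Z.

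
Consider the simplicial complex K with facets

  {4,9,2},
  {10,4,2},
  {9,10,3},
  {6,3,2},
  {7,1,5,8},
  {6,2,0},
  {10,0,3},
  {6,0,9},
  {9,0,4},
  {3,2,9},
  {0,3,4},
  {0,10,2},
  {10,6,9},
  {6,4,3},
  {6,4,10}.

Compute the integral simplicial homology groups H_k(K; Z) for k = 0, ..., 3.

K has 11 vertices, 27 edges, 18 triangles, 1 3-simplex.
rank ∂_0 = 0, rank ∂_1 = 9 ⇒ b_0 = 11 − 0 − 9 = 2; all invariant factors of ∂_1 are 1 so no torsion. So H_0 ≅ Z^2.
rank ∂_1 = 9, rank ∂_2 = 16 ⇒ b_1 = 27 − 9 − 16 = 2; all invariant factors of ∂_2 are 1 so no torsion. So H_1 ≅ Z^2.
rank ∂_2 = 16, rank ∂_3 = 1 ⇒ b_2 = 18 − 16 − 1 = 1; all invariant factors of ∂_3 are 1 so no torsion. So H_2 ≅ Z.
rank ∂_3 = 1, rank ∂_4 = 0 ⇒ b_3 = 1 − 1 − 0 = 0. So H_3 ≅ 0.

H_0 = Z^2,  H_1 = Z^2,  H_2 = Z,  H_3 = 0.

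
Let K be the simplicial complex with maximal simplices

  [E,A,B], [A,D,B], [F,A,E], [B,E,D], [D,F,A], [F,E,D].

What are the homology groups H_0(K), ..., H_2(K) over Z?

H_0 ≅ Z,  H_1 = 0,  H_2 ≅ Z.

We work with the vertex ordering A < B < D < E < F. The simplices of K, each written with vertices in increasing order, are:

  0-simplices (5): A, B, D, E, F
  1-simplices (9): AB, AD, AE, AF, BD, BE, DE, DF, EF
  2-simplices (6): ABD, ABE, ADF, AEF, BDE, DEF

Hence C_0 ≅ Z^5, C_1 ≅ Z^9, C_2 ≅ Z^6.

The boundary map ∂_1: C_1 → C_0 maps an edge to its endpoints' difference, ∂[p,q] = q − p. For instance
  ∂BD = D − B.
The resulting 5×9 matrix has rank 4, and its Smith normal form has invariant factors (1,1,1,1).

The boundary map ∂_2: C_2 → C_1 acts by ∂[p,q,r] = [q,r] − [p,r] + [p,q]. For instance
  ∂ABE = BE − AE + AB,
  ∂ADF = DF − AF + AD.
As a 9×6 matrix over Z this has rank 5, with invariant factors (1,1,1,1,1).

Computing H_k = (kernel of ∂_k) / (image of ∂_{k+1}):

  H_0: rank C_0 − rank ∂_1 = 5 − 4 = 1, and the invariant factors of ∂_1 are all 1, so H_0 ≅ Z.
  H_1: rank ker ∂_1 − rank ∂_2 = (9 − 4) − 5 = 0, and the invariant factors of ∂_2 are all 1, so H_1 ≅ 0.
  H_2: rank ker ∂_2 − rank ∂_3 = (6 − 5) − 0 = 1, and there is no ∂_3, so H_2 ≅ Z.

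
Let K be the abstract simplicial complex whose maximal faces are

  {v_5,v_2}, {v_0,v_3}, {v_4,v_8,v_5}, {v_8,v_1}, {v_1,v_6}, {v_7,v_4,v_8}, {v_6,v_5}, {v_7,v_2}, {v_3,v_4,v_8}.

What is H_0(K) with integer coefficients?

Fix the vertex order v_0 < v_1 < v_2 < v_3 < v_4 < v_5 < v_6 < v_7 < v_8 and write every simplex with vertices in increasing order. Then dim K = 2 and the simplices of K are:

  0-simplices (9): [v_0], [v_1], [v_2], [v_3], [v_4], [v_5], [v_6], [v_7], [v_8]
  1-simplices (13): [v_0,v_3], [v_1,v_6], [v_1,v_8], [v_2,v_5], [v_2,v_7], [v_3,v_4], [v_3,v_8], [v_4,v_5], [v_4,v_7], [v_4,v_8], [v_5,v_6], [v_5,v_8], [v_7,v_8]
  2-simplices (3): [v_3,v_4,v_8], [v_4,v_5,v_8], [v_4,v_7,v_8]

so the chain groups are C_0 ≅ Z^9, C_1 ≅ Z^13, C_2 ≅ Z^3.

Boundary ∂_1: C_1 → C_0 is given by ∂[p,q] = [q] − [p].
The 9×13 boundary matrix has rank 8 and Smith normal form diag(1,1,1,1,1,1,1,1).

The boundary map ∂_2: C_2 → C_1 maps a triangle to the signed sum of its edges. For instance
  ∂[v_4,v_7,v_8] = [v_7,v_8] − [v_4,v_8] + [v_4,v_7],
  ∂[v_4,v_5,v_8] = [v_5,v_8] − [v_4,v_8] + [v_4,v_5].
The 13×3 boundary matrix has rank 3 and Smith normal form diag(1,1,1).

Now H_k = ker ∂_k / im ∂_{k+1}, so:

  H_0: rank C_0 − rank ∂_1 = 9 − 8 = 1, and the invariant factors of ∂_1 are all 1, so H_0 ≅ Z.

H_0 = Z.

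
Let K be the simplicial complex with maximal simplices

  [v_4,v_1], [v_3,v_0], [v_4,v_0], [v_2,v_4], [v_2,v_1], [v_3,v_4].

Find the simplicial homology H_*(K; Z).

H_0 = Z,  H_1 = Z^2.

Fix the vertex order v_0 < v_1 < v_2 < v_3 < v_4 and write every simplex with vertices in increasing order. Then dim K = 1 and the simplices of K are:

  0-simplices (5): [v_0], [v_1], [v_2], [v_3], [v_4]
  1-simplices (6): [v_0,v_3], [v_0,v_4], [v_1,v_2], [v_1,v_4], [v_2,v_4], [v_3,v_4]

Hence C_0 ≅ Z^5, C_1 ≅ Z^6.

∂_1: C_1 → C_0 sends each edge [p,q] (with p < q) to q − p. For instance
  ∂[v_1,v_4] = [v_4] − [v_1].
The resulting 5×6 matrix has rank 4, and its Smith normal form has invariant factors (1,1,1,1).

From H_k ≅ ker(∂_k) / im(∂_{k+1}) we obtain:

  H_0: rank C_0 − rank ∂_1 = 5 − 4 = 1, and the invariant factors of ∂_1 are all 1, so H_0 ≅ Z.
  H_1: rank ker ∂_1 − rank ∂_2 = (6 − 4) − 0 = 2, and there is no ∂_2, so H_1 ≅ Z^2.

(K is a triangulation of a wedge of 2 circles.)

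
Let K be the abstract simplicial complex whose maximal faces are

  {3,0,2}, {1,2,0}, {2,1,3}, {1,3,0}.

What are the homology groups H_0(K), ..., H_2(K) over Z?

K has 4 vertices, 6 edges, 4 triangles.
rank ∂_0 = 0, rank ∂_1 = 3 ⇒ b_0 = 4 − 0 − 3 = 1; all invariant factors of ∂_1 are 1 so no torsion. So H_0 ≅ Z.
rank ∂_1 = 3, rank ∂_2 = 3 ⇒ b_1 = 6 − 3 − 3 = 0; all invariant factors of ∂_2 are 1 so no torsion. So H_1 ≅ 0.
rank ∂_2 = 3, rank ∂_3 = 0 ⇒ b_2 = 4 − 3 − 0 = 1. So H_2 ≅ Z.

H_0 = Z,  H_1 = 0,  H_2 = Z.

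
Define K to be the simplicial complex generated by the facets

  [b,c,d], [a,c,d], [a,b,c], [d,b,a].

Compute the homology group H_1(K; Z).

Order the vertices as a < b < c < d. Listing each simplex with vertices in this order, K has dimension 2 with simplices:

  0-simplices (4): a, b, c, d
  1-simplices (6): ab, ac, ad, bc, bd, cd
  2-simplices (4): abc, abd, acd, bcd

Hence C_0 ≅ Z^4, C_1 ≅ Z^6, C_2 ≅ Z^4.

The boundary map ∂_1: C_1 → C_0 maps an edge to its endpoints' difference, ∂[p,q] = q − p.
This gives a 4×6 integer matrix of rank 3; reducing to Smith normal form yields diagonal entries (1,1,1).

The boundary map ∂_2: C_2 → C_1 maps a triangle to the signed sum of its edges. For instance
  ∂abd = bd − ad + ab,
  ∂abc = bc − ac + ab.
The resulting 6×4 matrix has rank 3, and its Smith normal form has invariant factors (1,1,1).

Reading off H_k = ker ∂_k / im ∂_{k+1}:

  H_1: rank ker ∂_1 − rank ∂_2 = (6 − 3) − 3 = 0, and the invariant factors of ∂_2 are all 1, so H_1 = 0.

(K is a triangulation of the 2-sphere S^2.)

H_1 ≅ 0.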